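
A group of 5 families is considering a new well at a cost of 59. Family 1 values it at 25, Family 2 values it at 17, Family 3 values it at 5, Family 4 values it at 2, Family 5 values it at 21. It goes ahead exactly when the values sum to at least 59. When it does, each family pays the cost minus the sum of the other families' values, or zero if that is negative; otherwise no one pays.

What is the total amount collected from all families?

Total value 70 ≥ cost 59, so it is built.
Family 1: others sum to 45; max(0, 59 - 45) = 14.
Family 2: others sum to 53; max(0, 59 - 53) = 6.
Family 3: others sum to 65; max(0, 59 - 65) = 0.
Family 4: others sum to 68; max(0, 59 - 68) = 0.
Family 5: others sum to 49; max(0, 59 - 49) = 10.
Total collected = 14 + 6 + 0 + 0 + 10 = 30.

30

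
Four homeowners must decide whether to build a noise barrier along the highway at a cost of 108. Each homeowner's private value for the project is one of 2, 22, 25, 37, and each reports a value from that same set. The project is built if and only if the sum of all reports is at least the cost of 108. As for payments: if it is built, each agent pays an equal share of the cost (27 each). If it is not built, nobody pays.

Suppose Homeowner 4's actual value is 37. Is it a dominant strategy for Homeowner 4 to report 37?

Yes

Check each profile of the others' reports and compare truth against every alternative report.
Others report (2, 37, 37): truth gives 10, best alternative gives 0.
Others report (22, 22, 37): truth gives 10, best alternative gives 0.
Others report (22, 25, 25): truth gives 10, best alternative gives 0.
Others report (22, 37, 22): truth gives 10, best alternative gives 0.
Others report (25, 22, 25): truth gives 10, best alternative gives 0.
Others report (25, 25, 22): truth gives 10, best alternative gives 0.
(Remaining 58 profiles checked similarly; truth is weakly best in each.)
In every case the truthful report is at least as good as any alternative, so it is a dominant strategy.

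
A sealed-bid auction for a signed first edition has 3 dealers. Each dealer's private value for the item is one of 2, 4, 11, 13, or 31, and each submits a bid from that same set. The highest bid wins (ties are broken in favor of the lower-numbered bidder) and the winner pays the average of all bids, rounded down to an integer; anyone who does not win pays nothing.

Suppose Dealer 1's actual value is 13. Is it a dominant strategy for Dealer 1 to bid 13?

Consider the case where Dealer 2 bids 2 and Dealer 3 bids 2.
Truthful bid 13: wins, pays 5, utility 13 - 5 = 8.
Bid 2 instead: wins, pays 2, utility 13 - 2 = 11.
Since 11 > 8, bidding 2 is strictly better here, so truthful bidding is not dominant.

No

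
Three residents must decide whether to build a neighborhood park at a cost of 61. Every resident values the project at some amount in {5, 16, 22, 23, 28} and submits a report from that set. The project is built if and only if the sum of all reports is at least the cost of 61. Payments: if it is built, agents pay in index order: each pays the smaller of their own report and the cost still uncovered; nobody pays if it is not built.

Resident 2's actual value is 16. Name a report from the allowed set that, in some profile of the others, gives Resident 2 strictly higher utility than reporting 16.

5

Suppose Resident 1 reports 28 and Resident 3 reports 28.
Report 16: project built, pays 16, utility 16 - 16 = 0.
Report 5: project built, pays 5, utility 16 - 5 = 11.
So reporting 5 beats truth here (11 > 0).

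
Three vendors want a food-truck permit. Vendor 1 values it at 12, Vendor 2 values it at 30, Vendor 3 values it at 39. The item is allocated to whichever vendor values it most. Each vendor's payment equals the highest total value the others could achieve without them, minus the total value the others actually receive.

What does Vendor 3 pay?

Vendor 3 has the highest value and receives the item.
Without Vendor 3, the item would go to the next-highest value, 30, so the others could achieve 30.
With Vendor 3 present and winning, the others receive nothing, so their total is 0.
Payment = 30 - 0 = 30.

30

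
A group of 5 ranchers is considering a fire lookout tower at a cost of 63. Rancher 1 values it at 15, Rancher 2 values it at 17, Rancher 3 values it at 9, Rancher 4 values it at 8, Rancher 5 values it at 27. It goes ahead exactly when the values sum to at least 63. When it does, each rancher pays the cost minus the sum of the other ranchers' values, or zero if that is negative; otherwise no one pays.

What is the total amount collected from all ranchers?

Total value 76 ≥ cost 63, so it is built.
Rancher 1: others sum to 61; max(0, 63 - 61) = 2.
Rancher 2: others sum to 59; max(0, 63 - 59) = 4.
Rancher 3: others sum to 67; max(0, 63 - 67) = 0.
Rancher 4: others sum to 68; max(0, 63 - 68) = 0.
Rancher 5: others sum to 49; max(0, 63 - 49) = 14.
Total collected = 2 + 4 + 0 + 0 + 14 = 20.

20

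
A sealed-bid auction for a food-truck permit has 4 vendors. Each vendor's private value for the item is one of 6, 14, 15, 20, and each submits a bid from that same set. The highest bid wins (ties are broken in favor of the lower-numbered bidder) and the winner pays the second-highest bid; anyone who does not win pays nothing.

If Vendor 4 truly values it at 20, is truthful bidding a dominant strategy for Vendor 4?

Check each profile of the others' bids and compare truth against every alternative bid.
Others bid (6, 6, 15): truth gives 5, best alternative gives 0.
Others bid (6, 14, 15): truth gives 5, best alternative gives 0.
Others bid (6, 15, 6): truth gives 5, best alternative gives 0.
Others bid (6, 15, 14): truth gives 5, best alternative gives 0.
Others bid (6, 15, 15): truth gives 5, best alternative gives 0.
Others bid (14, 6, 15): truth gives 5, best alternative gives 0.
(Remaining 58 profiles checked similarly; truth is weakly best in each.)
In every case the truthful bid is at least as good as any alternative, so it is a dominant strategy.

Yes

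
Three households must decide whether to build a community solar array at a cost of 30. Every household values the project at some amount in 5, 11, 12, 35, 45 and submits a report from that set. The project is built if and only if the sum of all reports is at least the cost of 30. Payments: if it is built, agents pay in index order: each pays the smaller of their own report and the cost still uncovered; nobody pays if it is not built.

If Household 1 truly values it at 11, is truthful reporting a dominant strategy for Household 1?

No

Consider the case where Household 2 reports 5 and Household 3 reports 35.
Truthful report 11: project built, pays 11, utility 11 - 11 = 0.
Report 5 instead: project built, pays 5, utility 11 - 5 = 6.
Since 6 > 0, reporting 5 is strictly better here, so truthful reporting is not dominant.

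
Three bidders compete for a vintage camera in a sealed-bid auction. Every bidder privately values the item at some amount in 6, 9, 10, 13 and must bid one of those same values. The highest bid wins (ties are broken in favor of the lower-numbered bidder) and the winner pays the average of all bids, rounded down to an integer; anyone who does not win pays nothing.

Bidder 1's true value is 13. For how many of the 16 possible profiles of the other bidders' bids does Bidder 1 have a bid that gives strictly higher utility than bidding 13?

9

Others bid (6, 6): truth gives 5; bid 6 gives 7 > 5. Violating.
Others bid (6, 9): truth gives 4; bid 9 gives 5 > 4. Violating.
Others bid (6, 10): truth gives 4; bid 10 gives 5 > 4. Violating.
Others bid (9, 6): truth gives 4; bid 9 gives 5 > 4. Violating.
Others bid (6, 13): truth gives 3; no alternative beats it.
Others bid (9, 13): truth gives 2; no alternative beats it.
(Checking all 16 profiles: 9 have a profitable deviation, 7 do not.)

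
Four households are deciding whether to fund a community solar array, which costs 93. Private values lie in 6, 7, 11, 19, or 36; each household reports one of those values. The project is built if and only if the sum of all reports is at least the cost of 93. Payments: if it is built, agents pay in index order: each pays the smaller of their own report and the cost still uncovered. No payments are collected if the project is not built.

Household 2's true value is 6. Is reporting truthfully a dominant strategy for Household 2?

Check each profile of the others' reports and compare truth against every alternative report.
Others report (19, 36, 36): truth gives 0, best alternative gives -1.
Others report (36, 19, 36): truth gives 0, best alternative gives -1.
Others report (36, 36, 19): truth gives 0, best alternative gives -1.
Others report (36, 36, 36): truth gives 0, best alternative gives -1.
Others report (6, 6, 6): truth gives 0, best alternative gives 0.
Others report (6, 6, 7): truth gives 0, best alternative gives 0.
(Remaining 119 profiles checked similarly; truth is weakly best in each.)
In every case the truthful report is at least as good as any alternative, so it is a dominant strategy.

Yes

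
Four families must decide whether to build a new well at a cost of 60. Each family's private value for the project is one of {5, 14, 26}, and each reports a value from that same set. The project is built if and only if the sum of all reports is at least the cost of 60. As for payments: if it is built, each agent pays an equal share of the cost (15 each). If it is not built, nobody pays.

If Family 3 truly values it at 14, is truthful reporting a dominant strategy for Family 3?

No

Consider the case where Family 1 reports 14, Family 2 reports 14 and Family 4 reports 26.
Truthful report 14: project built, pays 15, utility 14 - 15 = -1.
Report 5 instead: project not built, utility 0.
Since 0 > -1, reporting 5 is strictly better here, so truthful reporting is not dominant.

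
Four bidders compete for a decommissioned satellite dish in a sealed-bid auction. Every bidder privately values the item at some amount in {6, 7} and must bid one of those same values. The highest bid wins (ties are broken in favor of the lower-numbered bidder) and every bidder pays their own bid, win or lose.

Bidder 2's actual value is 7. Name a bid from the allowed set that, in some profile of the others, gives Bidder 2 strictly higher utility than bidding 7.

Suppose Bidder 1 bids 7, Bidder 3 bids 6 and Bidder 4 bids 6.
Bid 7: loses but pays 7, utility -7.
Bid 6: loses but pays 6, utility -6.
So bidding 6 beats truth here (-6 > -7).

6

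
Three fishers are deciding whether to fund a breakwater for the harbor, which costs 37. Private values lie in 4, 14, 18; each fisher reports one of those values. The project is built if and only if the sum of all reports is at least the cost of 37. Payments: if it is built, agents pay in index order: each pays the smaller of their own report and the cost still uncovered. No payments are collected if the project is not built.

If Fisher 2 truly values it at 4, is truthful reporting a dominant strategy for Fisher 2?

Check each profile of the others' reports and compare truth against every alternative report.
Others report (14, 14): truth gives 0, best alternative gives -10.
Others report (14, 18): truth gives 0, best alternative gives -10.
Others report (18, 14): truth gives 0, best alternative gives -10.
Others report (18, 18): truth gives 0, best alternative gives -10.
Others report (4, 4): truth gives 0, best alternative gives 0.
Others report (4, 14): truth gives 0, best alternative gives 0.
(Remaining 3 profiles checked similarly; truth is weakly best in each.)
In every case the truthful report is at least as good as any alternative, so it is a dominant strategy.

Yes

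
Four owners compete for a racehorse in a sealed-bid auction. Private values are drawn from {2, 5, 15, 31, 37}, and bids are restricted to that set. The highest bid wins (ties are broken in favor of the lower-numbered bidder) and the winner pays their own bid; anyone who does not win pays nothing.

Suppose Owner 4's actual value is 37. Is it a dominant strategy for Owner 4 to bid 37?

No

Consider the case where Owner 1 bids 2, Owner 2 bids 2 and Owner 3 bids 2.
Truthful bid 37: wins, pays 37, utility 37 - 37 = 0.
Bid 5 instead: wins, pays 5, utility 37 - 5 = 32.
Since 32 > 0, bidding 5 is strictly better here, so truthful bidding is not dominant.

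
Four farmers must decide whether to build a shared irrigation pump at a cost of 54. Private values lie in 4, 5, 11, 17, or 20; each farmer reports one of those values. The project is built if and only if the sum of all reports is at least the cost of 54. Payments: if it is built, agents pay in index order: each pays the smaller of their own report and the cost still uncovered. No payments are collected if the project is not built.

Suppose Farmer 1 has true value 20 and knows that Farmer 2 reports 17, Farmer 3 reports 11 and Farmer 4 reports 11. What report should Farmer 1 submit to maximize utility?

Report 4: project not built, utility 0.
Report 5: project not built, utility 0.
Report 11: project not built, utility 0.
Report 17: project built, pays 17, utility 20 - 17 = 3.
Report 20: project built, pays 20, utility 20 - 20 = 0.
The best choice is 17 with utility 3.

17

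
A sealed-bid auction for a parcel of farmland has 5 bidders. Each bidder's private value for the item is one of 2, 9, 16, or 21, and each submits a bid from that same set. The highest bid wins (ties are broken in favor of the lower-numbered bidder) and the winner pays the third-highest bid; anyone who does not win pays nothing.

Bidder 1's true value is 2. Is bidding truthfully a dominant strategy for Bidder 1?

Check each profile of the others' bids and compare truth against every alternative bid.
Others bid (2, 2, 9, 9): truth gives 0, best alternative gives -7.
Others bid (2, 9, 2, 9): truth gives 0, best alternative gives -7.
Others bid (2, 9, 9, 2): truth gives 0, best alternative gives -7.
Others bid (2, 9, 9, 9): truth gives 0, best alternative gives -7.
Others bid (9, 2, 2, 9): truth gives 0, best alternative gives -7.
Others bid (9, 2, 9, 2): truth gives 0, best alternative gives -7.
(Remaining 250 profiles checked similarly; truth is weakly best in each.)
In every case the truthful bid is at least as good as any alternative, so it is a dominant strategy.

Yes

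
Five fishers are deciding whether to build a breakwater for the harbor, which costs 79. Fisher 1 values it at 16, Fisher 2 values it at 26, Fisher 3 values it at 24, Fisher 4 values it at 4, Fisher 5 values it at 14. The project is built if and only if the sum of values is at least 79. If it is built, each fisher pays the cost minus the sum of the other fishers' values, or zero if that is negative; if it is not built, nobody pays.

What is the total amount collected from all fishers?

Total value 84 ≥ cost 79, so it is built.
Fisher 1: others sum to 68; max(0, 79 - 68) = 11.
Fisher 2: others sum to 58; max(0, 79 - 58) = 21.
Fisher 3: others sum to 60; max(0, 79 - 60) = 19.
Fisher 4: others sum to 80; max(0, 79 - 80) = 0.
Fisher 5: others sum to 70; max(0, 79 - 70) = 9.
Total collected = 11 + 21 + 19 + 0 + 9 = 60.

60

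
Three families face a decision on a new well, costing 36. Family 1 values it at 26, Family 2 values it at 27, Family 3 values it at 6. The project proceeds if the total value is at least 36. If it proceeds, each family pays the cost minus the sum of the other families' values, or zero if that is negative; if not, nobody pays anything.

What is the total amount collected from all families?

7

Total value 59 ≥ cost 36, so it is built.
Family 1: others sum to 33; max(0, 36 - 33) = 3.
Family 2: others sum to 32; max(0, 36 - 32) = 4.
Family 3: others sum to 53; max(0, 36 - 53) = 0.
Total collected = 3 + 4 + 0 = 7.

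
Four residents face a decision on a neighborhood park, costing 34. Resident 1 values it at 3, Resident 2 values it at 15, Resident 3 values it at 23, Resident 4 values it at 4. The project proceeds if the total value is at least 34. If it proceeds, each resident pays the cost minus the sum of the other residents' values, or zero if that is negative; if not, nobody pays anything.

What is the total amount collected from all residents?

Total value 45 ≥ cost 34, so it is built.
Resident 1: others sum to 42; max(0, 34 - 42) = 0.
Resident 2: others sum to 30; max(0, 34 - 30) = 4.
Resident 3: others sum to 22; max(0, 34 - 22) = 12.
Resident 4: others sum to 41; max(0, 34 - 41) = 0.
Total collected = 0 + 4 + 12 + 0 = 16.

16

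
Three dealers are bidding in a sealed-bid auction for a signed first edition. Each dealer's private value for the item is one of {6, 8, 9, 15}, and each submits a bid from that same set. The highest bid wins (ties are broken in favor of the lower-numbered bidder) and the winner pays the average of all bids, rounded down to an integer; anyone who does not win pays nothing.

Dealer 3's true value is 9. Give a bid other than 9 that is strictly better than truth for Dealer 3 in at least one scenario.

8

Suppose Dealer 1 bids 6 and Dealer 2 bids 6.
Bid 9: wins, pays 7, utility 9 - 7 = 2.
Bid 8: wins, pays 6, utility 9 - 6 = 3.
So bidding 8 beats truth here (3 > 2).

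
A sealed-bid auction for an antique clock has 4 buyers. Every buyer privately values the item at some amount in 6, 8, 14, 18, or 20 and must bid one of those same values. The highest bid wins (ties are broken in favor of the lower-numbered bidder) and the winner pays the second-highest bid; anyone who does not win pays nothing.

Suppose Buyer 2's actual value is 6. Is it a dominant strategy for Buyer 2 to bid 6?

Yes

Check each profile of the others' bids and compare truth against every alternative bid.
Others bid (6, 6, 8): truth gives 0, best alternative gives -2.
Others bid (6, 8, 6): truth gives 0, best alternative gives -2.
Others bid (6, 8, 8): truth gives 0, best alternative gives -2.
Others bid (6, 6, 6): truth gives 0, best alternative gives 0.
Others bid (6, 6, 14): truth gives 0, best alternative gives 0.
Others bid (6, 6, 18): truth gives 0, best alternative gives 0.
(Remaining 119 profiles checked similarly; truth is weakly best in each.)
In every case the truthful bid is at least as good as any alternative, so it is a dominant strategy.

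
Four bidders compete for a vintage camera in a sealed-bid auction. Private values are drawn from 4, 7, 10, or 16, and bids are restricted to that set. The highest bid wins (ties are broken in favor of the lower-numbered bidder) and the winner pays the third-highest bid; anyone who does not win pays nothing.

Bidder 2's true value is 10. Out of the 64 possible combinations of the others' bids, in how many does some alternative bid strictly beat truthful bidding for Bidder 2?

Others bid (4, 4, 16): truth gives 0; bid 16 gives 6 > 0. Violating.
Others bid (4, 7, 16): truth gives 0; bid 16 gives 3 > 0. Violating.
Others bid (4, 16, 4): truth gives 0; bid 16 gives 6 > 0. Violating.
Others bid (4, 16, 7): truth gives 0; bid 16 gives 3 > 0. Violating.
Others bid (4, 4, 4): truth gives 6; no alternative beats it.
Others bid (4, 4, 7): truth gives 6; no alternative beats it.
(Checking all 64 profiles: 12 have a profitable deviation, 52 do not.)

12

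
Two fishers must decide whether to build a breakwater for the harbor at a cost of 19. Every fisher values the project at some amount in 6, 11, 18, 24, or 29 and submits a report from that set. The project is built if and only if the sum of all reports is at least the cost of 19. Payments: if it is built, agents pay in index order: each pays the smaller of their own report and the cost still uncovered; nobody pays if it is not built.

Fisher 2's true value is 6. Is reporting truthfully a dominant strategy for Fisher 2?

Yes

Check each profile of the others' reports and compare truth against every alternative report.
Others report (11): truth gives 0, best alternative gives -2.
Others report (24): truth gives 6, best alternative gives 6.
Others report (29): truth gives 6, best alternative gives 6.
Others report (18): truth gives 5, best alternative gives 5.
Others report (6): truth gives 0, best alternative gives 0.
In every case the truthful report is at least as good as any alternative, so it is a dominant strategy.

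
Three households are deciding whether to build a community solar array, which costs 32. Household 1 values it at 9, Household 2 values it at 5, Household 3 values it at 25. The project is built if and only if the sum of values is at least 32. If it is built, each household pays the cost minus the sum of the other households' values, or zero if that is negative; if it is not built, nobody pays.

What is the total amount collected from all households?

20

Total value 39 ≥ cost 32, so it is built.
Household 1: others sum to 30; max(0, 32 - 30) = 2.
Household 2: others sum to 34; max(0, 32 - 34) = 0.
Household 3: others sum to 14; max(0, 32 - 14) = 18.
Total collected = 2 + 0 + 18 = 20.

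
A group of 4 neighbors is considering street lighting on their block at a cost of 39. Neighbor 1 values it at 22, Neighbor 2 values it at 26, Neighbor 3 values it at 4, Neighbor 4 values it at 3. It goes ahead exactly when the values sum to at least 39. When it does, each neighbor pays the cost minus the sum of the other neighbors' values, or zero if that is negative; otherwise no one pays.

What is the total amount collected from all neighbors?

16

Total value 55 ≥ cost 39, so it is built.
Neighbor 1: others sum to 33; max(0, 39 - 33) = 6.
Neighbor 2: others sum to 29; max(0, 39 - 29) = 10.
Neighbor 3: others sum to 51; max(0, 39 - 51) = 0.
Neighbor 4: others sum to 52; max(0, 39 - 52) = 0.
Total collected = 6 + 10 + 0 + 0 = 16.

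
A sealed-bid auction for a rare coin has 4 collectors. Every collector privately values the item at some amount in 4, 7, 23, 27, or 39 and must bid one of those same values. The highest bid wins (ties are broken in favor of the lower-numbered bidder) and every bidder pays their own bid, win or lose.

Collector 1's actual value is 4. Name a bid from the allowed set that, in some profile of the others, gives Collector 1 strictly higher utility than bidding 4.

7

Suppose Collector 2 bids 4, Collector 3 bids 4 and Collector 4 bids 7.
Bid 4: loses but pays 4, utility -4.
Bid 7: wins, pays 7, utility 4 - 7 = -3.
So bidding 7 beats truth here (-3 > -4).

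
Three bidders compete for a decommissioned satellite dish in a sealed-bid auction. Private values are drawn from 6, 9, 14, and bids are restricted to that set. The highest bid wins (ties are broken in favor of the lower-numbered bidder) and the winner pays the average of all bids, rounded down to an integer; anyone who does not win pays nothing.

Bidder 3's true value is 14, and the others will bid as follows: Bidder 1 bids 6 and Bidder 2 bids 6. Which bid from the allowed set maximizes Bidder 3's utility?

Bid 6: loses, pays 0, utility 0.
Bid 9: wins, pays 7, utility 14 - 7 = 7.
Bid 14: wins, pays 8, utility 14 - 8 = 6.
The best choice is 9 with utility 7.

9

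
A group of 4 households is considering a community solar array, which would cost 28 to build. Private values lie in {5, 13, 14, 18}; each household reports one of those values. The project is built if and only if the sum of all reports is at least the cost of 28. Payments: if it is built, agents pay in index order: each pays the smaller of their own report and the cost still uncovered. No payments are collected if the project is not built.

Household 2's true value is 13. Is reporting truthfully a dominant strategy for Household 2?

Consider the case where Household 1 reports 5, Household 3 reports 5 and Household 4 reports 13.
Truthful report 13: project built, pays 13, utility 13 - 13 = 0.
Report 5 instead: project built, pays 5, utility 13 - 5 = 8.
Since 8 > 0, reporting 5 is strictly better here, so truthful reporting is not dominant.

No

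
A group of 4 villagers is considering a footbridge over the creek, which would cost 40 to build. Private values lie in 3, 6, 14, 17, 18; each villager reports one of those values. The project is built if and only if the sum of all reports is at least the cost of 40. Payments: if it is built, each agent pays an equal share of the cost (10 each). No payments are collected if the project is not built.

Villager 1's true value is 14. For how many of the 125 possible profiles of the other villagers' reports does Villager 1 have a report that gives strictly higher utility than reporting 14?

12

Others report (3, 3, 17): truth gives 0; report 17 gives 4 > 0. Violating.
Others report (3, 3, 18): truth gives 0; report 17 gives 4 > 0. Violating.
Others report (3, 6, 14): truth gives 0; report 17 gives 4 > 0. Violating.
Others report (3, 14, 6): truth gives 0; report 17 gives 4 > 0. Violating.
Others report (3, 3, 3): truth gives 0; no alternative beats it.
Others report (3, 3, 6): truth gives 0; no alternative beats it.
(Checking all 125 profiles: 12 have a profitable deviation, 113 do not.)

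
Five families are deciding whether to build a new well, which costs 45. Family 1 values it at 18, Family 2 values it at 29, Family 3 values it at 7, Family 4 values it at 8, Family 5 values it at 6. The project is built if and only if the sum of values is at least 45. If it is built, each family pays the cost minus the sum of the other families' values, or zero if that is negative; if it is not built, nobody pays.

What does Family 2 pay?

Total value 68 ≥ cost 45, so the project is built.
The other families' values sum to 39.
Cost minus that sum is 45 - 39 = 6.

6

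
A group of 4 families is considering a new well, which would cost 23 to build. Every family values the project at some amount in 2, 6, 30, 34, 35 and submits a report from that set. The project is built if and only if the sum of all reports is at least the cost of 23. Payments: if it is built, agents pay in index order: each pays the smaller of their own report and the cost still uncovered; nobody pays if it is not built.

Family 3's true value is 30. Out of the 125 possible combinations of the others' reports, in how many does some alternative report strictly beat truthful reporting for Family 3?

Others report (2, 2, 30): truth gives 11; report 2 gives 28 > 11. Violating.
Others report (2, 2, 34): truth gives 11; report 2 gives 28 > 11. Violating.
Others report (2, 2, 35): truth gives 11; report 2 gives 28 > 11. Violating.
Others report (2, 6, 30): truth gives 15; report 2 gives 28 > 15. Violating.
Others report (2, 2, 2): truth gives 11; no alternative beats it.
Others report (2, 2, 6): truth gives 11; no alternative beats it.
(Checking all 125 profiles: 13 have a profitable deviation, 112 do not.)

13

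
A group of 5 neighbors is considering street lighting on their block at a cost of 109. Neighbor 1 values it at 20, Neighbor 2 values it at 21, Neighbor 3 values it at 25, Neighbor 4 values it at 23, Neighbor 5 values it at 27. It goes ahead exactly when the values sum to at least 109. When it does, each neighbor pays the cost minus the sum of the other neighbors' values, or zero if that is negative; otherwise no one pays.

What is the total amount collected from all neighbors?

81

Total value 116 ≥ cost 109, so it is built.
Neighbor 1: others sum to 96; max(0, 109 - 96) = 13.
Neighbor 2: others sum to 95; max(0, 109 - 95) = 14.
Neighbor 3: others sum to 91; max(0, 109 - 91) = 18.
Neighbor 4: others sum to 93; max(0, 109 - 93) = 16.
Neighbor 5: others sum to 89; max(0, 109 - 89) = 20.
Total collected = 13 + 14 + 18 + 16 + 20 = 81.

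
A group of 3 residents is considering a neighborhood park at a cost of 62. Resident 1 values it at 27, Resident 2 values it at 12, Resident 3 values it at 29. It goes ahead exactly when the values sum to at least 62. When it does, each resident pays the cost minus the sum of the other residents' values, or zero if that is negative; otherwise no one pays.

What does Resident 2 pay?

6

Total value 68 ≥ cost 62, so the project is built.
The other residents' values sum to 56.
Cost minus that sum is 62 - 56 = 6.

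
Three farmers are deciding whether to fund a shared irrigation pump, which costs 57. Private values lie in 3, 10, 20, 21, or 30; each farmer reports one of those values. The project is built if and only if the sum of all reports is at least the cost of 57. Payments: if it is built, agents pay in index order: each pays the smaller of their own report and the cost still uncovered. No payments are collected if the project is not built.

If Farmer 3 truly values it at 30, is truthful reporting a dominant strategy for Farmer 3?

Yes

Check each profile of the others' reports and compare truth against every alternative report.
Others report (3, 30): truth gives 6, best alternative gives 0.
Others report (30, 3): truth gives 6, best alternative gives 0.
Others report (10, 21): truth gives 4, best alternative gives 0.
Others report (21, 10): truth gives 4, best alternative gives 0.
Others report (10, 20): truth gives 3, best alternative gives 0.
Others report (20, 10): truth gives 3, best alternative gives 0.
(Remaining 19 profiles checked similarly; truth is weakly best in each.)
In every case the truthful report is at least as good as any alternative, so it is a dominant strategy.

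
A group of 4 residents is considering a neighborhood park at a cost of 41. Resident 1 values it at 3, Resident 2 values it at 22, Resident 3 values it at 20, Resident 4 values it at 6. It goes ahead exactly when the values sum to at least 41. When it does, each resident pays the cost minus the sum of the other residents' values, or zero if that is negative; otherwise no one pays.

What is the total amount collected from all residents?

Total value 51 ≥ cost 41, so it is built.
Resident 1: others sum to 48; max(0, 41 - 48) = 0.
Resident 2: others sum to 29; max(0, 41 - 29) = 12.
Resident 3: others sum to 31; max(0, 41 - 31) = 10.
Resident 4: others sum to 45; max(0, 41 - 45) = 0.
Total collected = 0 + 12 + 10 + 0 = 22.

22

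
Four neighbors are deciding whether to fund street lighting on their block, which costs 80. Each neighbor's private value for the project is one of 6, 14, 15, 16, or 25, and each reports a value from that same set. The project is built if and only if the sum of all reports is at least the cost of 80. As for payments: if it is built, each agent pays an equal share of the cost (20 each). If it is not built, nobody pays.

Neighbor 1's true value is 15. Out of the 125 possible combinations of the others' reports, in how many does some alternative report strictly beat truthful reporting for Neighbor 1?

Others report (15, 25, 25): truth gives -5; report 6 gives 0 > -5. Violating.
Others report (16, 25, 25): truth gives -5; report 6 gives 0 > -5. Violating.
Others report (25, 15, 25): truth gives -5; report 6 gives 0 > -5. Violating.
Others report (25, 16, 25): truth gives -5; report 6 gives 0 > -5. Violating.
Others report (6, 6, 6): truth gives 0; no alternative beats it.
Others report (6, 6, 14): truth gives 0; no alternative beats it.
(Checking all 125 profiles: 6 have a profitable deviation, 119 do not.)

6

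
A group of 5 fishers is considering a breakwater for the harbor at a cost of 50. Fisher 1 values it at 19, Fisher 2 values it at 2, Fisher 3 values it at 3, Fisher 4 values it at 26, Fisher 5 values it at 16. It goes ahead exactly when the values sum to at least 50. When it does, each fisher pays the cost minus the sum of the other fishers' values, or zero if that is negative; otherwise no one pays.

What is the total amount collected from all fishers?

Total value 66 ≥ cost 50, so it is built.
Fisher 1: others sum to 47; max(0, 50 - 47) = 3.
Fisher 2: others sum to 64; max(0, 50 - 64) = 0.
Fisher 3: others sum to 63; max(0, 50 - 63) = 0.
Fisher 4: others sum to 40; max(0, 50 - 40) = 10.
Fisher 5: others sum to 50; max(0, 50 - 50) = 0.
Total collected = 3 + 0 + 0 + 10 + 0 = 13.

13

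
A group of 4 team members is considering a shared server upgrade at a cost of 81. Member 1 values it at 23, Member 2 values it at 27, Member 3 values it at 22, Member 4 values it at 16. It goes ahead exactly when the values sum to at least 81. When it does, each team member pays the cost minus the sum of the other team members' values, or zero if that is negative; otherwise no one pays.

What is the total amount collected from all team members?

60

Total value 88 ≥ cost 81, so it is built.
Member 1: others sum to 65; max(0, 81 - 65) = 16.
Member 2: others sum to 61; max(0, 81 - 61) = 20.
Member 3: others sum to 66; max(0, 81 - 66) = 15.
Member 4: others sum to 72; max(0, 81 - 72) = 9.
Total collected = 16 + 20 + 15 + 9 = 60.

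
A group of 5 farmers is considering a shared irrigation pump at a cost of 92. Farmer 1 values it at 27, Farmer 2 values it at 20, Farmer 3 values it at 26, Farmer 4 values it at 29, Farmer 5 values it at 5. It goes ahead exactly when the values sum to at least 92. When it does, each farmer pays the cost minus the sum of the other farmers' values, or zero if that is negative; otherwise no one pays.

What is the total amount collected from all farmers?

Total value 107 ≥ cost 92, so it is built.
Farmer 1: others sum to 80; max(0, 92 - 80) = 12.
Farmer 2: others sum to 87; max(0, 92 - 87) = 5.
Farmer 3: others sum to 81; max(0, 92 - 81) = 11.
Farmer 4: others sum to 78; max(0, 92 - 78) = 14.
Farmer 5: others sum to 102; max(0, 92 - 102) = 0.
Total collected = 12 + 5 + 11 + 14 + 0 = 42.

42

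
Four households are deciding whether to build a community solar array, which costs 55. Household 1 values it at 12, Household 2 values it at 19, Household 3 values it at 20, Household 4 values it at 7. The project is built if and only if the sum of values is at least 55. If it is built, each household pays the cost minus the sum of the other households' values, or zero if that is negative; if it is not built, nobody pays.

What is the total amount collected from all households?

Total value 58 ≥ cost 55, so it is built.
Household 1: others sum to 46; max(0, 55 - 46) = 9.
Household 2: others sum to 39; max(0, 55 - 39) = 16.
Household 3: others sum to 38; max(0, 55 - 38) = 17.
Household 4: others sum to 51; max(0, 55 - 51) = 4.
Total collected = 9 + 16 + 17 + 4 = 46.

46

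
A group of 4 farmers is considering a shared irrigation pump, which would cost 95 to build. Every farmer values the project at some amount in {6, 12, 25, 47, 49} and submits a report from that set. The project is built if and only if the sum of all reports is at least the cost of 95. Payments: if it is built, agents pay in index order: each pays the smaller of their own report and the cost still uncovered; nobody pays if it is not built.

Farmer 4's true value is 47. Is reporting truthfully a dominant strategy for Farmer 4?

Check each profile of the others' reports and compare truth against every alternative report.
Others report (6, 47, 47): truth gives 47, best alternative gives 47.
Others report (6, 47, 49): truth gives 47, best alternative gives 47.
Others report (6, 49, 47): truth gives 47, best alternative gives 47.
Others report (6, 49, 49): truth gives 47, best alternative gives 47.
Others report (12, 47, 47): truth gives 47, best alternative gives 47.
Others report (12, 47, 49): truth gives 47, best alternative gives 47.
(Remaining 119 profiles checked similarly; truth is weakly best in each.)
In every case the truthful report is at least as good as any alternative, so it is a dominant strategy.

Yes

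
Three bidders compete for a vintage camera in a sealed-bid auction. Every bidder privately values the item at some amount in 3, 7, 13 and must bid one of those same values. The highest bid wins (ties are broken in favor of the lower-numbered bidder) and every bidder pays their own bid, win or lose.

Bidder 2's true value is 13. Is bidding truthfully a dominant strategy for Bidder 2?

Consider the case where Bidder 1 bids 3 and Bidder 3 bids 3.
Truthful bid 13: wins, pays 13, utility 13 - 13 = 0.
Bid 7 instead: wins, pays 7, utility 13 - 7 = 6.
Since 6 > 0, bidding 7 is strictly better here, so truthful bidding is not dominant.

No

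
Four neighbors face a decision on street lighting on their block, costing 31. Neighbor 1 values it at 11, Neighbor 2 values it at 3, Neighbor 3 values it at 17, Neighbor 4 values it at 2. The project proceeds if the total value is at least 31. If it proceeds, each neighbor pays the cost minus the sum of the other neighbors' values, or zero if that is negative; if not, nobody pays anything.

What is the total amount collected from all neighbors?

Total value 33 ≥ cost 31, so it is built.
Neighbor 1: others sum to 22; max(0, 31 - 22) = 9.
Neighbor 2: others sum to 30; max(0, 31 - 30) = 1.
Neighbor 3: others sum to 16; max(0, 31 - 16) = 15.
Neighbor 4: others sum to 31; max(0, 31 - 31) = 0.
Total collected = 9 + 1 + 15 + 0 = 25.

25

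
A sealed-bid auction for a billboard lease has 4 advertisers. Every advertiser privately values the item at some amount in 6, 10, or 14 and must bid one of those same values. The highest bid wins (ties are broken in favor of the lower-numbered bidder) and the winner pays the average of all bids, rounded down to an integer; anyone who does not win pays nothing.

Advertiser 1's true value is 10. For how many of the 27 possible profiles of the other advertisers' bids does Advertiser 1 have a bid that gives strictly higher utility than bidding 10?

Others bid (6, 6, 6): truth gives 3; bid 6 gives 4 > 3. Violating.
Others bid (6, 6, 10): truth gives 2; no alternative beats it.
Others bid (6, 6, 14): truth gives 0; no alternative beats it.
(Checking all 27 profiles: 1 has a profitable deviation, 26 do not.)

1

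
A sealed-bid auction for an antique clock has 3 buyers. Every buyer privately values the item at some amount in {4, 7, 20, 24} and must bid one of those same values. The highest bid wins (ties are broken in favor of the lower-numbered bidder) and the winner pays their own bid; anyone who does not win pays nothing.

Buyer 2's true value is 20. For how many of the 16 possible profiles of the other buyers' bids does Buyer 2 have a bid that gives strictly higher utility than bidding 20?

2

Others bid (4, 4): truth gives 0; bid 7 gives 13 > 0. Violating.
Others bid (4, 7): truth gives 0; bid 7 gives 13 > 0. Violating.
Others bid (4, 20): truth gives 0; no alternative beats it.
Others bid (4, 24): truth gives 0; no alternative beats it.
(Checking all 16 profiles: 2 have a profitable deviation, 14 do not.)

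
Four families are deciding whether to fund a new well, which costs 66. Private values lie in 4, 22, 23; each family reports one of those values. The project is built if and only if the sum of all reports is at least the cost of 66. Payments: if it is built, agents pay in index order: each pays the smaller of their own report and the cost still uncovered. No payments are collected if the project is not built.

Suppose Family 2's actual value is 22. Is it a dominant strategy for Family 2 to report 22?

No

Consider the case where Family 1 reports 22, Family 3 reports 22 and Family 4 reports 22.
Truthful report 22: project built, pays 22, utility 22 - 22 = 0.
Report 4 instead: project built, pays 4, utility 22 - 4 = 18.
Since 18 > 0, reporting 4 is strictly better here, so truthful reporting is not dominant.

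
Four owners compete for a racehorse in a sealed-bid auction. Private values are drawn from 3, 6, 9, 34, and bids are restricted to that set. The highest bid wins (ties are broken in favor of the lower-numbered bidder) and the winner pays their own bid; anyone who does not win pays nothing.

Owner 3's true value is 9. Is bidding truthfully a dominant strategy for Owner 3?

No

Consider the case where Owner 1 bids 3, Owner 2 bids 3 and Owner 4 bids 3.
Truthful bid 9: wins, pays 9, utility 9 - 9 = 0.
Bid 6 instead: wins, pays 6, utility 9 - 6 = 3.
Since 3 > 0, bidding 6 is strictly better here, so truthful bidding is not dominant.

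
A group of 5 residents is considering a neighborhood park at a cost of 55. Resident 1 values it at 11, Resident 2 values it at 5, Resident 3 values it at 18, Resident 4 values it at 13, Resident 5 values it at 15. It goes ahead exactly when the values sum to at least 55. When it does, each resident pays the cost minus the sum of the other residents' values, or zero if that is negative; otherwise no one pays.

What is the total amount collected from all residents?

29

Total value 62 ≥ cost 55, so it is built.
Resident 1: others sum to 51; max(0, 55 - 51) = 4.
Resident 2: others sum to 57; max(0, 55 - 57) = 0.
Resident 3: others sum to 44; max(0, 55 - 44) = 11.
Resident 4: others sum to 49; max(0, 55 - 49) = 6.
Resident 5: others sum to 47; max(0, 55 - 47) = 8.
Total collected = 4 + 0 + 11 + 6 + 8 = 29.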